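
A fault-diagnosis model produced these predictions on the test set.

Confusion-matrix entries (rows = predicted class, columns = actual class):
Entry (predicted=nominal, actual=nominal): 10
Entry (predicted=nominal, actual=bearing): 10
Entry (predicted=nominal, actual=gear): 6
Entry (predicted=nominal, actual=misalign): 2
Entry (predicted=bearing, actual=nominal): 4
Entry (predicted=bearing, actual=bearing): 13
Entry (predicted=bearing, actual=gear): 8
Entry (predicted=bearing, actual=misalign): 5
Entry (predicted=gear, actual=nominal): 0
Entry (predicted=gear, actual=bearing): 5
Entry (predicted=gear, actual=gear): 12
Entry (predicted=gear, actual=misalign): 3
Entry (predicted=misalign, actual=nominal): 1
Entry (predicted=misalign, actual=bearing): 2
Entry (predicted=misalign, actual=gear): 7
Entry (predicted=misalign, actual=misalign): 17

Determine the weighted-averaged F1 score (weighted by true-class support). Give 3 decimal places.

0.494

Per-class F1 score (2·TP/(2·TP+FP+FN)):
  nominal: TP=10, FP=10+6+2=18, FN=4+0+1=5 → 20/43 = 0.4651
  bearing: TP=13, FP=4+8+5=17, FN=10+5+2=17 → 26/60 = 0.4333
  gear: TP=12, FP=0+5+3=8, FN=6+8+7=21 → 24/53 = 0.4528
  misalign: TP=17, FP=1+2+7=10, FN=2+5+3=10 → 34/54 = 0.6296
Weighted-F1 score = Σ (supportᵢ/N)·F1 scoreᵢ with N=105: (15/105)·0.4651 + (30/105)·0.4333 + (33/105)·0.4528 + (27/105)·0.6296 = 0.494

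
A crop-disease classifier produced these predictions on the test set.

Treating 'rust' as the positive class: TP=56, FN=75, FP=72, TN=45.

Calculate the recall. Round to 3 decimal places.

0.427

Recall = TP/(TP+FN) = 56/(56+75) = 56/131 = 0.427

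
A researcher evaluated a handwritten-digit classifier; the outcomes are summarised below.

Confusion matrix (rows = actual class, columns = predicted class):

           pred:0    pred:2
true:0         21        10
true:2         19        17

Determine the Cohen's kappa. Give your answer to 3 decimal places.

0.147

Observed agreement pₒ = trace/N = 38/67 = 0.5672
Expected agreement pₑ = Σ (rowᵢ·colᵢ)/N² = (31·40 + 36·27)/67² = 0.4928
κ = (pₒ − pₑ)/(1 − pₑ) = (0.5672 − 0.4928)/(1 − 0.4928) = 0.147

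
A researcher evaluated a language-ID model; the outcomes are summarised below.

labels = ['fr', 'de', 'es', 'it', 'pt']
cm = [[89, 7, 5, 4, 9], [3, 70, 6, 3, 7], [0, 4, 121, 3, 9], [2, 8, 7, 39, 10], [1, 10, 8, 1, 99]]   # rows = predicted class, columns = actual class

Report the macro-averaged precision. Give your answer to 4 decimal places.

0.7747

Per-class precision (TP/(TP+FP)):
  fr: TP=89, FP=7+5+4+9=25 → 89/114 = 0.78070
  de: TP=70, FP=3+6+3+7=19 → 70/89 = 0.78652
  es: TP=121, FP=0+4+3+9=16 → 121/137 = 0.88321
  it: TP=39, FP=2+8+7+10=27 → 39/66 = 0.59091
  pt: TP=99, FP=1+10+8+1=20 → 99/119 = 0.83193
Macro-precision = mean = (0.78070 + 0.78652 + 0.88321 + 0.59091 + 0.83193) / 5 = 0.7747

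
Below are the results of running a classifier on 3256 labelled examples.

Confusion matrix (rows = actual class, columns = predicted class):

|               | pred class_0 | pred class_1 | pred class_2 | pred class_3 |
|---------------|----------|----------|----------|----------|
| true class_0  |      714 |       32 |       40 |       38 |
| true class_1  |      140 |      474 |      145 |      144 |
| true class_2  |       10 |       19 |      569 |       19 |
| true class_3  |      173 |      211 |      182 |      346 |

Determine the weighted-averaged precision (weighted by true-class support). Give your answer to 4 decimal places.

0.6452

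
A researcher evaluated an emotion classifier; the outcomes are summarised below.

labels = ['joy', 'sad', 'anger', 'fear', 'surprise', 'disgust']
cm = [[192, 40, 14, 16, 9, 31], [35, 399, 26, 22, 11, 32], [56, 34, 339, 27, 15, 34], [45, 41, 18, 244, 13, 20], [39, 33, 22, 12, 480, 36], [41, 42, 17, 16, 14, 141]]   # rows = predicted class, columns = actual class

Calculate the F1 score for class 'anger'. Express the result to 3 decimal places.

0.721

Treat 'anger' as positive and all other classes as negative.
F1 score = 2·TP/(2·TP+FP+FN).
anger: TP=339, FP=56+34+27+15+34=166, FN=14+26+18+22+17=97 → 678/941 = 0.7205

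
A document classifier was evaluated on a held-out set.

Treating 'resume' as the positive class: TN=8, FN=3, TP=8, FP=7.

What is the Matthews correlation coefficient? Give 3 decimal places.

MCC = (TP·TN − FP·FN) / √((TP+FP)(TP+FN)(TN+FP)(TN+FN))
Numerator = 8·8 − 7·3 = 43
Denominator = √(15·11·15·11) = √27225 = 165.0000
MCC = 43 / 165.0000 = 0.261

0.261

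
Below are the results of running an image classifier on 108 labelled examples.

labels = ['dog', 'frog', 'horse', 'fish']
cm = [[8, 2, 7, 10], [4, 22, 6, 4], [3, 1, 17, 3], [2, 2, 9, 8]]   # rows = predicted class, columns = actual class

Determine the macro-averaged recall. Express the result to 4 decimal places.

Per-class recall (TP/(TP+FN)):
  dog: TP=8, FN=4+3+2=9 → 8/17 = 0.47059
  frog: TP=22, FN=2+1+2=5 → 22/27 = 0.81481
  horse: TP=17, FN=7+6+9=22 → 17/39 = 0.43590
  fish: TP=8, FN=10+4+3=17 → 8/25 = 0.32000
Macro-recall = mean = (0.47059 + 0.81481 + 0.43590 + 0.32000) / 4 = 0.5103

0.5103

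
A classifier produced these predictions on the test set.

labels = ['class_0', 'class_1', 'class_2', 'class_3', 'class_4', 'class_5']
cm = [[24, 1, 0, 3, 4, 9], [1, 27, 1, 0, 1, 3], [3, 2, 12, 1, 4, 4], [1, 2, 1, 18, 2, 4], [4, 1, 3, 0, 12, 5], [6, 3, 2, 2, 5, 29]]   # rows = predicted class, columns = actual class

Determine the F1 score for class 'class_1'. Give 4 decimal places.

0.7826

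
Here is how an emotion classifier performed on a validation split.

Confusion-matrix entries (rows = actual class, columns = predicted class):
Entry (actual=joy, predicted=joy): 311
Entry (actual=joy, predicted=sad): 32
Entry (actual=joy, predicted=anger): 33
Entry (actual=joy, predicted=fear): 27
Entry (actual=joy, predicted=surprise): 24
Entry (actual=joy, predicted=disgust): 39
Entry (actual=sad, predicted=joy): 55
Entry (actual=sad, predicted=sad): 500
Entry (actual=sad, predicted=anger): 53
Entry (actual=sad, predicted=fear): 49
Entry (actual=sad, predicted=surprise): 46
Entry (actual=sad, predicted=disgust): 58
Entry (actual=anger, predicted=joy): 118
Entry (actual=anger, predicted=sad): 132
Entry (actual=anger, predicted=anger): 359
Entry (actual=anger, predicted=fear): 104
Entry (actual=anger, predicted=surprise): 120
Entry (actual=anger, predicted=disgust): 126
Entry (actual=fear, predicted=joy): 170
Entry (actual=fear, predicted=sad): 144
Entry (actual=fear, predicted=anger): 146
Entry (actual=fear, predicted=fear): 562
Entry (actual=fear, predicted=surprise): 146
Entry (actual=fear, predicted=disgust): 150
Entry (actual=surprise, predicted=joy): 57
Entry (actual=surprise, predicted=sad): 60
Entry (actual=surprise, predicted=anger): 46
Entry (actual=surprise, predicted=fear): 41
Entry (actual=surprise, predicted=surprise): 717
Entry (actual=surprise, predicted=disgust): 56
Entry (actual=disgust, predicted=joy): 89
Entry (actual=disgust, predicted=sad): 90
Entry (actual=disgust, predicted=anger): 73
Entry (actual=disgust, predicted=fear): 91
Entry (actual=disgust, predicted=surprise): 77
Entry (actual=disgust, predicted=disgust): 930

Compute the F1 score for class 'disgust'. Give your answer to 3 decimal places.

Treat 'disgust' as positive and all other classes as negative.
F1 score = 2·TP/(2·TP+FP+FN).
disgust: TP=930, FP=39+58+126+150+56=429, FN=89+90+73+91+77=420 → 1860/2709 = 0.6866

0.687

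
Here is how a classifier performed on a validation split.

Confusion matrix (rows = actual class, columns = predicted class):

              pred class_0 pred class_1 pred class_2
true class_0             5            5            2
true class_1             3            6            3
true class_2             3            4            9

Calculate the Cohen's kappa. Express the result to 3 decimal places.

Observed agreement pₒ = trace/N = 20/40 = 0.5000
Expected agreement pₑ = Σ (rowᵢ·colᵢ)/N² = (12·11 + 12·15 + 16·14)/40² = 0.3350
κ = (pₒ − pₑ)/(1 − pₑ) = (0.5000 − 0.3350)/(1 − 0.3350) = 0.248

0.248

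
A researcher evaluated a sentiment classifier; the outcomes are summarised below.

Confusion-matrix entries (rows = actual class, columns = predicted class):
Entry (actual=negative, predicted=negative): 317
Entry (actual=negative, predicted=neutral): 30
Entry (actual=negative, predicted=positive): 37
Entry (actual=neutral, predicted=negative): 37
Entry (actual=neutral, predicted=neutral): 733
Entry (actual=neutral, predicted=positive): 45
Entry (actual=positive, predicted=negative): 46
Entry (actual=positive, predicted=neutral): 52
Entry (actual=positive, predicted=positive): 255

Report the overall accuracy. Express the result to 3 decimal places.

0.841

Accuracy = trace / total = (317+733+255=1305) / 1552 = 1305/1552 = 0.841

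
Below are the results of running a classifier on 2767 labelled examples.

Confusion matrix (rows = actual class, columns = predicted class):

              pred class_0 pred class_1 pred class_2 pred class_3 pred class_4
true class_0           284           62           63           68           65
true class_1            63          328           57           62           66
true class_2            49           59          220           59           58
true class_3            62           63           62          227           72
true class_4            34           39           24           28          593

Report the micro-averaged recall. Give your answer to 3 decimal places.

Micro-averaging pools counts across classes: ΣTP=1652, ΣFP=1115, ΣFN=1115.
Micro-recall = TP/(TP+FN) on pooled counts = 0.597 (equals overall accuracy in single-label multiclass).

0.597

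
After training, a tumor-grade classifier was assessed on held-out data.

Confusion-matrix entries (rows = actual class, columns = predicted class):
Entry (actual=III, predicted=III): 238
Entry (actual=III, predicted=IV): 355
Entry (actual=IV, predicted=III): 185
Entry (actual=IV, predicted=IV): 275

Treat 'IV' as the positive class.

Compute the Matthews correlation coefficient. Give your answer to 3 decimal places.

MCC = (TP·TN − FP·FN) / √((TP+FP)(TP+FN)(TN+FP)(TN+FN))
Numerator = 275·238 − 355·185 = -225
Denominator = √(630·460·593·423) = √72693142200 = 269616.6579
MCC = -225 / 269616.6579 = -0.001

-0.001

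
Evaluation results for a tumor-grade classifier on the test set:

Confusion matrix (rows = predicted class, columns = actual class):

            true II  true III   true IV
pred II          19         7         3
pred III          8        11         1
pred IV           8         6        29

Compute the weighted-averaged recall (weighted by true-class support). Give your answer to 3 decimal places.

Per-class recall (TP/(TP+FN)):
  II: TP=19, FN=8+8=16 → 19/35 = 0.5429
  III: TP=11, FN=7+6=13 → 11/24 = 0.4583
  IV: TP=29, FN=3+1=4 → 29/33 = 0.8788
Weighted-recall = Σ (supportᵢ/N)·recallᵢ with N=92: (35/92)·0.5429 + (24/92)·0.4583 + (33/92)·0.8788 = 0.641

0.641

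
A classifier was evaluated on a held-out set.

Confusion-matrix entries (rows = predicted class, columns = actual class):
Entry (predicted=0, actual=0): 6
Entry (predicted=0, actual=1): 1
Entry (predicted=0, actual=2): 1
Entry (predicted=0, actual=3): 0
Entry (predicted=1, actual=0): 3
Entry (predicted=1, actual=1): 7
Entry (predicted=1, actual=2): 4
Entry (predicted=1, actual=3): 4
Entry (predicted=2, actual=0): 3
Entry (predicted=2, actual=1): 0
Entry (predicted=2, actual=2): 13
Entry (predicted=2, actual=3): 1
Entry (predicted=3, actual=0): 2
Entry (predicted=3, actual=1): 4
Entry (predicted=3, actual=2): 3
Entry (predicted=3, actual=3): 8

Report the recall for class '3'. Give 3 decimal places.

recall = TP/(TP+FN).
3: TP=8, FN=0+4+1=5 → 8/13 = 0.6154

0.615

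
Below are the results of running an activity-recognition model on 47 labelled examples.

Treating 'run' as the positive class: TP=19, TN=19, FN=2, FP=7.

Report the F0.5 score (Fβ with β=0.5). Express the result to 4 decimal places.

Fβ = (1+β²)·TP / ((1+β²)·TP + β²·FN + FP), with β²=1/4
= 1.25·19 / (1.25·19 + 0.25·2 + 7) = 0.7600

0.7600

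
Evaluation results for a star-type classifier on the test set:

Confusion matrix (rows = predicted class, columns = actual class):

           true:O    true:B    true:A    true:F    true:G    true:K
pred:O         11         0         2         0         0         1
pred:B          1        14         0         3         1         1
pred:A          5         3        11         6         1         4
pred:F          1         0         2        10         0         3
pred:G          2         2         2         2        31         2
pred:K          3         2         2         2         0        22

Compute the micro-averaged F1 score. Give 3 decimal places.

Micro-averaging pools counts across classes: ΣTP=99, ΣFP=53, ΣFN=53.
Micro-F1 score = 2·TP/(2·TP+FP+FN) on pooled counts = 0.651 (equals overall accuracy in single-label multiclass).

0.651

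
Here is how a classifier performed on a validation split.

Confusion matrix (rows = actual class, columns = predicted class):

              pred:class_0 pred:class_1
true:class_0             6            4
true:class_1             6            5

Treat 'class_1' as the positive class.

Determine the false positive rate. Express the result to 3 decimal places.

FPR = FP/(FP+TN) = 4/(4+6) = 0.400

0.400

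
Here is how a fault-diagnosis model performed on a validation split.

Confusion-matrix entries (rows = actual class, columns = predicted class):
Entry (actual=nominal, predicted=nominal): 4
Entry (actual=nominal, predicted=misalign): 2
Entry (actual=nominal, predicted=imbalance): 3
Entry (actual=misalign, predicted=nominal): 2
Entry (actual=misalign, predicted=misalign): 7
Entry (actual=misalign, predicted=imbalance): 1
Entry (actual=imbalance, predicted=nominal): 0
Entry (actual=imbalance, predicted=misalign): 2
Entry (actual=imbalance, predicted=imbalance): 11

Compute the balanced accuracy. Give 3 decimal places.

0.664

Balanced accuracy = mean of per-class recall.
  nominal: recall = 4/9 = 0.4444
  misalign: recall = 7/10 = 0.7000
  imbalance: recall = 11/13 = 0.8462
Mean = (0.4444 + 0.7000 + 0.8462) / 3 = 0.664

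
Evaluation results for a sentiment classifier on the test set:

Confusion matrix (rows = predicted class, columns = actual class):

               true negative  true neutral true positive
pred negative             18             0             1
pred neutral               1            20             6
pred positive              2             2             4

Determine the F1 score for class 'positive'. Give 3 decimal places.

Take TP from the diagonal, FP from the rest of the 'positive' prediction marginal, FN from the rest of the 'positive' actual marginal.
F1 score = 2·TP/(2·TP+FP+FN).
positive: TP=4, FP=2+2=4, FN=1+6=7 → 8/19 = 0.4211

0.421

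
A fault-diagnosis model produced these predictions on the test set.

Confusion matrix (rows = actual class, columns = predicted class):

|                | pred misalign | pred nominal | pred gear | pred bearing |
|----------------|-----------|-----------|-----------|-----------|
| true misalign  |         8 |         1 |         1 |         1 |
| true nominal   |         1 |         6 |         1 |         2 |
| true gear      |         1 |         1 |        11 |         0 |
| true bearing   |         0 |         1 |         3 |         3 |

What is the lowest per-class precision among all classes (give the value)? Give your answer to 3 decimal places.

0.500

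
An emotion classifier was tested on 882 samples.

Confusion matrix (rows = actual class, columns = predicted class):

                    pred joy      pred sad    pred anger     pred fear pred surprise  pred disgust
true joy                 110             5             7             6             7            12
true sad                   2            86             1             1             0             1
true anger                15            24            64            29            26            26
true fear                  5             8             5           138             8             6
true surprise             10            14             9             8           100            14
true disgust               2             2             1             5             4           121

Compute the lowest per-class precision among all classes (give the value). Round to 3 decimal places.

0.619

Per-class precision (TP/(TP+FP)):
  joy: TP=110, FP=2+15+5+10+2=34 → 110/144 = 0.7639
  sad: TP=86, FP=5+24+8+14+2=53 → 86/139 = 0.6187
  anger: TP=64, FP=7+1+5+9+1=23 → 64/87 = 0.7356
  fear: TP=138, FP=6+1+29+8+5=49 → 138/187 = 0.7380
  surprise: TP=100, FP=7+0+26+8+4=45 → 100/145 = 0.6897
  disgust: TP=121, FP=12+1+26+6+14=59 → 121/180 = 0.6722
Lowest is class 'sad' with precision = 0.619.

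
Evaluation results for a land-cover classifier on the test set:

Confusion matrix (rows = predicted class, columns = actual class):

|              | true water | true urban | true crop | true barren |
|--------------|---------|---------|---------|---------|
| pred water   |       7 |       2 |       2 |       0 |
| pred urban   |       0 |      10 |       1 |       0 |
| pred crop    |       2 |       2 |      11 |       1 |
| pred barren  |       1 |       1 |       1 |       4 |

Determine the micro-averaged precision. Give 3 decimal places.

Micro-averaging pools counts across classes: ΣTP=32, ΣFP=13, ΣFN=13.
Micro-precision = TP/(TP+FP) on pooled counts = 0.711 (equals overall accuracy in single-label multiclass).

0.711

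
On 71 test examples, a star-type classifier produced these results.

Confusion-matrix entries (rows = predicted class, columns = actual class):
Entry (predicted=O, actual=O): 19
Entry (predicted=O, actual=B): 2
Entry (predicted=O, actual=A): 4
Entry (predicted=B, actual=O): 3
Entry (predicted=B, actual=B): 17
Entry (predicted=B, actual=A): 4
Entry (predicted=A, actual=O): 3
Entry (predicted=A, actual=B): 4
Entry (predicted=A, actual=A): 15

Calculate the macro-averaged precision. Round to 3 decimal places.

Per-class precision (TP/(TP+FP)):
  O: TP=19, FP=2+4=6 → 19/25 = 0.7600
  B: TP=17, FP=3+4=7 → 17/24 = 0.7083
  A: TP=15, FP=3+4=7 → 15/22 = 0.6818
Macro-precision = mean = (0.7600 + 0.7083 + 0.6818) / 3 = 0.717

0.717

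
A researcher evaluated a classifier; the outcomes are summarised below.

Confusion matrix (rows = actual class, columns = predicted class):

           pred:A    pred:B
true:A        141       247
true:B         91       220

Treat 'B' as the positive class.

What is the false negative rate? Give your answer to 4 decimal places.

0.2926

FNR = FN/(FN+TP) = 91/(91+220) = 0.2926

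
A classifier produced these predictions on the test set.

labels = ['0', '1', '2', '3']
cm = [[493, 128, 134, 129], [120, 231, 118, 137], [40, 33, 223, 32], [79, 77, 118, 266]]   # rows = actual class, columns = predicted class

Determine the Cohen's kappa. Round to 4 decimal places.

Observed agreement pₒ = trace/N = 1213/2358 = 0.51442
Expected agreement pₑ = Σ (rowᵢ·colᵢ)/N² = (884·732 + 606·469 + 328·593 + 540·564)/2358² = 0.25725
κ = (pₒ − pₑ)/(1 − pₑ) = (0.51442 − 0.25725)/(1 − 0.25725) = 0.3462

0.3462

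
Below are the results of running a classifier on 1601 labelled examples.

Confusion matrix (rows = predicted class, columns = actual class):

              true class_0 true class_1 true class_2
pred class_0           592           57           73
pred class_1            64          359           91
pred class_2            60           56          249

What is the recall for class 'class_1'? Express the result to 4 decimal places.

0.7606

One-vs-rest for 'class_1': TP = diagonal; FP = other classes predicted 'class_1'; FN = 'class_1' predicted as other.
recall = TP/(TP+FN).
class_1: TP=359, FN=57+56=113 → 359/472 = 0.76059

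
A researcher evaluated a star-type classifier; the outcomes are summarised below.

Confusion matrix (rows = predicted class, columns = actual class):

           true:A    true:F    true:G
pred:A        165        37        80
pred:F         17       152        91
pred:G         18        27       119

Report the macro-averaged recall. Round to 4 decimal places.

0.6463

Per-class recall (TP/(TP+FN)):
  A: TP=165, FN=17+18=35 → 165/200 = 0.82500
  F: TP=152, FN=37+27=64 → 152/216 = 0.70370
  G: TP=119, FN=80+91=171 → 119/290 = 0.41034
Macro-recall = mean = (0.82500 + 0.70370 + 0.41034) / 3 = 0.6463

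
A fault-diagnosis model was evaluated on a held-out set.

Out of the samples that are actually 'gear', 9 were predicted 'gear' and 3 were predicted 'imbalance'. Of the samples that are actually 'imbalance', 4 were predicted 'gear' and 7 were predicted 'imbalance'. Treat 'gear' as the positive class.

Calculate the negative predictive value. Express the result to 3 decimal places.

0.700

NPV = TN/(TN+FN) = 7/(7+3) = 0.700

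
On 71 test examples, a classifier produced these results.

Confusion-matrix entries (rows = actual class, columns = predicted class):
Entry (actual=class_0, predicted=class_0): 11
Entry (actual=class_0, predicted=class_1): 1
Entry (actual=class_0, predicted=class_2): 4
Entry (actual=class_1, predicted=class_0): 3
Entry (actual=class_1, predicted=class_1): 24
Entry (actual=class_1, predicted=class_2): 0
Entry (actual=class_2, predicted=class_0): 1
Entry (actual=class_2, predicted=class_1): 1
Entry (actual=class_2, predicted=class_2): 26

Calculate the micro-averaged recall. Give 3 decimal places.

0.859

Micro-averaging pools counts across classes: ΣTP=61, ΣFP=10, ΣFN=10.
Micro-recall = TP/(TP+FN) on pooled counts = 0.859 (equals overall accuracy in single-label multiclass).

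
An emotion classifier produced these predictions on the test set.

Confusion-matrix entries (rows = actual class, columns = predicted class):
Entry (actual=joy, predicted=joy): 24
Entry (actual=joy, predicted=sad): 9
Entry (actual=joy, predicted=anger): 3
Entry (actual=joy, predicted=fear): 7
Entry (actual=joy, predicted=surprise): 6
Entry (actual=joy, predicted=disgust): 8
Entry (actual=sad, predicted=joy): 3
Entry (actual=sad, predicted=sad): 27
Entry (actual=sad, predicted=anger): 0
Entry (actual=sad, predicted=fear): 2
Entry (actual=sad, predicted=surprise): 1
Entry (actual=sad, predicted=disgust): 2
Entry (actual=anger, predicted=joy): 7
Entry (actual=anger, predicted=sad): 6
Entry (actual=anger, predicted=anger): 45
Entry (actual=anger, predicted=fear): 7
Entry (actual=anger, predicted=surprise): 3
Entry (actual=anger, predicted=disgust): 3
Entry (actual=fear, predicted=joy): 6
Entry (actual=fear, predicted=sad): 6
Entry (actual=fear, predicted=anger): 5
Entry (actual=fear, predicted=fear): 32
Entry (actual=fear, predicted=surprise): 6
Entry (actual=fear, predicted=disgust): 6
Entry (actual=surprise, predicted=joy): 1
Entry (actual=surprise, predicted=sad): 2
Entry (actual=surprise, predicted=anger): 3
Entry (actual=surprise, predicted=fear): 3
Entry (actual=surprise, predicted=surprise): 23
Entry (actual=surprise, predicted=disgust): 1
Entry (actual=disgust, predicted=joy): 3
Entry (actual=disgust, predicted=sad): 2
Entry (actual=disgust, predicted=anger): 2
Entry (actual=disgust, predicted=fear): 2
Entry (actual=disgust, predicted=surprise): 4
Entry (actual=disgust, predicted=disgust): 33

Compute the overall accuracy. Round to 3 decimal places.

0.607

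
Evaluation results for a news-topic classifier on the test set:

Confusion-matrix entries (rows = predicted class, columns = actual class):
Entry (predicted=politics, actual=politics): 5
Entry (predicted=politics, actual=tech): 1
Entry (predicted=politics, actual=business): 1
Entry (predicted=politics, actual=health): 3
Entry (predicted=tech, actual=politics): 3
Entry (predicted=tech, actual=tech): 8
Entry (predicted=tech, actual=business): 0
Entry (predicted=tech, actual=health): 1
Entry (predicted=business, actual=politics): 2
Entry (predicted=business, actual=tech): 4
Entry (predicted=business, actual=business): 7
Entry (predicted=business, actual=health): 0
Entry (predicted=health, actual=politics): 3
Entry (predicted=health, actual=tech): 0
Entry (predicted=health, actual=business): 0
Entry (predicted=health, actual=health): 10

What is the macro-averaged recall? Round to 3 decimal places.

Per-class recall (TP/(TP+FN)):
  politics: TP=5, FN=3+2+3=8 → 5/13 = 0.3846
  tech: TP=8, FN=1+4+0=5 → 8/13 = 0.6154
  business: TP=7, FN=1+0+0=1 → 7/8 = 0.8750
  health: TP=10, FN=3+1+0=4 → 10/14 = 0.7143
Macro-recall = mean = (0.3846 + 0.6154 + 0.8750 + 0.7143) / 4 = 0.647

0.647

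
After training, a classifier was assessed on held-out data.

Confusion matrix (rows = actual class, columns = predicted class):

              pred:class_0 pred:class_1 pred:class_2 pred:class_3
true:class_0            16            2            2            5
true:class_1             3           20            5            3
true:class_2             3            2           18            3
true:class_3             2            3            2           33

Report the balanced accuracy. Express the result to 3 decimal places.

Balanced accuracy = mean of per-class recall.
  class_0: recall = 16/25 = 0.6400
  class_1: recall = 20/31 = 0.6452
  class_2: recall = 18/26 = 0.6923
  class_3: recall = 33/40 = 0.8250
Mean = (0.6400 + 0.6452 + 0.6923 + 0.8250) / 4 = 0.701

0.701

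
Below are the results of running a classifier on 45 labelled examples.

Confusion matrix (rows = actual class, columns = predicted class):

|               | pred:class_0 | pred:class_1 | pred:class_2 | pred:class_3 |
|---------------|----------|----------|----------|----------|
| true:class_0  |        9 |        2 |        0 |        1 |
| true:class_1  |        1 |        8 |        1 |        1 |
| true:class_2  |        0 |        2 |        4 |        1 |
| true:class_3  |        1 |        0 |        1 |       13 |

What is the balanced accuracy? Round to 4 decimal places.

0.7288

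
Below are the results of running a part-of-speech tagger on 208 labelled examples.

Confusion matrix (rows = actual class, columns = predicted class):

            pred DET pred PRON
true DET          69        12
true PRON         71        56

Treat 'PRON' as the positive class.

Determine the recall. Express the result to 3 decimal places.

Recall = TP/(TP+FN) = 56/(56+71) = 56/127 = 0.441

0.441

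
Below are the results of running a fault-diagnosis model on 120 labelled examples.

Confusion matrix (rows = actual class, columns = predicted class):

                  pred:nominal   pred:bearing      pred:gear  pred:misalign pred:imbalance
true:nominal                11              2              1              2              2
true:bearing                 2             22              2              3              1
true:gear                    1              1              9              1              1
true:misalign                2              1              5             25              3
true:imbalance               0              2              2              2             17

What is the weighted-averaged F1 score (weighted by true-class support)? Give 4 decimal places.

Per-class F1 score (2·TP/(2·TP+FP+FN)):
  nominal: TP=11, FP=2+1+2+0=5, FN=2+1+2+2=7 → 22/34 = 0.64706
  bearing: TP=22, FP=2+1+1+2=6, FN=2+2+3+1=8 → 44/58 = 0.75862
  gear: TP=9, FP=1+2+5+2=10, FN=1+1+1+1=4 → 18/32 = 0.56250
  misalign: TP=25, FP=2+3+1+2=8, FN=2+1+5+3=11 → 50/69 = 0.72464
  imbalance: TP=17, FP=2+1+1+3=7, FN=0+2+2+2=6 → 34/47 = 0.72340
Weighted-F1 score = Σ (supportᵢ/N)·F1 scoreᵢ with N=120: (18/120)·0.64706 + (30/120)·0.75862 + (13/120)·0.56250 + (36/120)·0.72464 + (23/120)·0.72340 = 0.7037

0.7037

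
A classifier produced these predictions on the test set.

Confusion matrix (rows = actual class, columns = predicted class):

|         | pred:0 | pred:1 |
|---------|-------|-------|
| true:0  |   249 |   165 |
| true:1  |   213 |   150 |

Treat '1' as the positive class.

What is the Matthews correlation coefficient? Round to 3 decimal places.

MCC = (TP·TN − FP·FN) / √((TP+FP)(TP+FN)(TN+FP)(TN+FN))
Numerator = 150·249 − 165·213 = 2205
Denominator = √(315·363·414·462) = √21870539460 = 147886.9144
MCC = 2205 / 147886.9144 = 0.015

0.015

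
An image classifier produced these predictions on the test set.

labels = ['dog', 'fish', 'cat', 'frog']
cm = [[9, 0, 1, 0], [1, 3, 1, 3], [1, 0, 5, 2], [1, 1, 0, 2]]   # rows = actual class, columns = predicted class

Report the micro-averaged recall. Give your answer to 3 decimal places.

0.633

Micro-averaging pools counts across classes: ΣTP=19, ΣFP=11, ΣFN=11.
Micro-recall = TP/(TP+FN) on pooled counts = 0.633 (equals overall accuracy in single-label multiclass).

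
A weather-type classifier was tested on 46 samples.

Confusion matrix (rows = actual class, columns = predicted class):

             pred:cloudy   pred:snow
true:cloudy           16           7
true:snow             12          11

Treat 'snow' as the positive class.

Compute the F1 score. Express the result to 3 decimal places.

Precision = TP/(TP+FP) = 11/18 = 0.6111
Recall = TP/(TP+FN) = 11/23 = 0.4783
F1 = 2·TP/(2·TP+FP+FN) = 22/41 = 0.537

0.537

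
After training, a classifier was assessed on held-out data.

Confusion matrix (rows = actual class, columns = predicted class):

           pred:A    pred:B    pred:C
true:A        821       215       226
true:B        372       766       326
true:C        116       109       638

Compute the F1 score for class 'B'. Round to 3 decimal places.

F1 score = 2·TP/(2·TP+FP+FN).
B: TP=766, FP=215+109=324, FN=372+326=698 → 1532/2554 = 0.5998

0.600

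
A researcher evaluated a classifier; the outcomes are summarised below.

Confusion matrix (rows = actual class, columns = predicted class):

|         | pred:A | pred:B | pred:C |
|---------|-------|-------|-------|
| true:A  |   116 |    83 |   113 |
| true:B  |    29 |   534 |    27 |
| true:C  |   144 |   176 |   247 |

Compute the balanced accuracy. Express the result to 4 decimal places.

0.5708

Balanced accuracy = mean of per-class recall.
  A: recall = 116/312 = 0.37179
  B: recall = 534/590 = 0.90508
  C: recall = 247/567 = 0.43563
Mean = (0.37179 + 0.90508 + 0.43563) / 3 = 0.5708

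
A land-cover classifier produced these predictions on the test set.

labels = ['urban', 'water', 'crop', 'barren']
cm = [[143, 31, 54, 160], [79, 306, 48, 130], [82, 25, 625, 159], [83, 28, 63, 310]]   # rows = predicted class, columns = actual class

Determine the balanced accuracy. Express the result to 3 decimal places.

0.588

Balanced accuracy = mean of per-class recall.
  urban: recall = 143/387 = 0.3695
  water: recall = 306/390 = 0.7846
  crop: recall = 625/790 = 0.7911
  barren: recall = 310/759 = 0.4084
Mean = (0.3695 + 0.7846 + 0.7911 + 0.4084) / 4 = 0.588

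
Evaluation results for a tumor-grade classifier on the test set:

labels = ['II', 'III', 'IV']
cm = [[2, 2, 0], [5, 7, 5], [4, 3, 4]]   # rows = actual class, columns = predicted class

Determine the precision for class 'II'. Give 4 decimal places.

0.1818

Take TP from the diagonal, FP from the rest of the 'II' prediction marginal, FN from the rest of the 'II' actual marginal.
precision = TP/(TP+FP).
II: TP=2, FP=5+4=9 → 2/11 = 0.18182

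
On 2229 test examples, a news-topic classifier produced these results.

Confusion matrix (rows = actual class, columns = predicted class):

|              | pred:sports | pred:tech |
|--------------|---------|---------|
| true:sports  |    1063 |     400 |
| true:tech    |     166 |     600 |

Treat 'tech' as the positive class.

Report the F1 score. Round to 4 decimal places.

Precision = TP/(TP+FP) = 600/1000 = 0.6000
Recall = TP/(TP+FN) = 600/766 = 0.7833
F1 = 2·TP/(2·TP+FP+FN) = 1200/1766 = 0.6795

0.6795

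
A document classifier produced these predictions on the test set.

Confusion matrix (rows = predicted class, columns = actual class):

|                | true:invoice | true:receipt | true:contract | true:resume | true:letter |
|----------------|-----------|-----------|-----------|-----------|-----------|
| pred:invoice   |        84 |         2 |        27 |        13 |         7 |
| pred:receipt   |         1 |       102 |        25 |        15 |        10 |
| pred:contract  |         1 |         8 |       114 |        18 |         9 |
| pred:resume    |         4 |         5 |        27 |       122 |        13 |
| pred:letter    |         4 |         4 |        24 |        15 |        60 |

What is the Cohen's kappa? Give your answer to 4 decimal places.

Observed agreement pₒ = trace/N = 482/714 = 0.67507
Expected agreement pₑ = Σ (rowᵢ·colᵢ)/N² = (94·133 + 121·153 + 217·150 + 183·171 + 99·107)/714² = 0.20685
κ = (pₒ − pₑ)/(1 − pₑ) = (0.67507 − 0.20685)/(1 − 0.20685) = 0.5903

0.5903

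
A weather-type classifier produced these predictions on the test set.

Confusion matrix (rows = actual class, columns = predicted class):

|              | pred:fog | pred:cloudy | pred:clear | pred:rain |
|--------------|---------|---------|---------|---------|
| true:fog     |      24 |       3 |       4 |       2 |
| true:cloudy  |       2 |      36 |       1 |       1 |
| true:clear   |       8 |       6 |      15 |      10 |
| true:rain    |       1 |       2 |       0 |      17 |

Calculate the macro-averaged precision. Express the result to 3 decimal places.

0.692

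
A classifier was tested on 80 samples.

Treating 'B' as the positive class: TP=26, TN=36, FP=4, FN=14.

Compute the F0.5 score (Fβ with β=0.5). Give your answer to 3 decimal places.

0.813

Fβ = (1+β²)·TP / ((1+β²)·TP + β²·FN + FP), with β²=1/4
= 1.25·26 / (1.25·26 + 0.25·14 + 4) = 0.813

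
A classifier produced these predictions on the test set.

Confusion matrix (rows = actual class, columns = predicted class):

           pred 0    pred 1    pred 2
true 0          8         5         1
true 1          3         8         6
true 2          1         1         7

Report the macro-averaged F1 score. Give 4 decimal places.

0.5801

Per-class F1 score (2·TP/(2·TP+FP+FN)):
  0: TP=8, FP=3+1=4, FN=5+1=6 → 16/26 = 0.61538
  1: TP=8, FP=5+1=6, FN=3+6=9 → 16/31 = 0.51613
  2: TP=7, FP=1+6=7, FN=1+1=2 → 14/23 = 0.60870
Macro-F1 score = mean = (0.61538 + 0.51613 + 0.60870) / 3 = 0.5801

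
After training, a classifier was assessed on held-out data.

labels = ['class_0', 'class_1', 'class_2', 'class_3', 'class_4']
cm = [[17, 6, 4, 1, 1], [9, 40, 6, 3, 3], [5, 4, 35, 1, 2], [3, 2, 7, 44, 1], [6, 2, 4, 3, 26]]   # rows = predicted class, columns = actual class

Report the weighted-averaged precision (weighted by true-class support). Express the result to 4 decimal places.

0.6878

Per-class precision (TP/(TP+FP)):
  class_0: TP=17, FP=6+4+1+1=12 → 17/29 = 0.58621
  class_1: TP=40, FP=9+6+3+3=21 → 40/61 = 0.65574
  class_2: TP=35, FP=5+4+1+2=12 → 35/47 = 0.74468
  class_3: TP=44, FP=3+2+7+1=13 → 44/57 = 0.77193
  class_4: TP=26, FP=6+2+4+3=15 → 26/41 = 0.63415
Weighted-precision = Σ (supportᵢ/N)·precisionᵢ with N=235: (40/235)·0.58621 + (54/235)·0.65574 + (56/235)·0.74468 + (52/235)·0.77193 + (33/235)·0.63415 = 0.6878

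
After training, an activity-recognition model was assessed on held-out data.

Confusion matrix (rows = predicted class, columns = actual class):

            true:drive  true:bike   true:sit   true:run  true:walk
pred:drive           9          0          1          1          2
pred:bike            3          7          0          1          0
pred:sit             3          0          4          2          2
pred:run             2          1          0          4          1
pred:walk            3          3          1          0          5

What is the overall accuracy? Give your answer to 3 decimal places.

0.527

Accuracy = trace / total = (9+7+4+4+5=29) / 55 = 29/55 = 0.527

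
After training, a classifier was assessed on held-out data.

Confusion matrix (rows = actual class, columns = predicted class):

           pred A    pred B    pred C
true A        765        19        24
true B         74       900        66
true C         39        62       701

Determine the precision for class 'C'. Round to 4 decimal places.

Take TP from the diagonal, FP from the rest of the 'C' prediction marginal, FN from the rest of the 'C' actual marginal.
precision = TP/(TP+FP).
C: TP=701, FP=24+66=90 → 701/791 = 0.88622

0.8862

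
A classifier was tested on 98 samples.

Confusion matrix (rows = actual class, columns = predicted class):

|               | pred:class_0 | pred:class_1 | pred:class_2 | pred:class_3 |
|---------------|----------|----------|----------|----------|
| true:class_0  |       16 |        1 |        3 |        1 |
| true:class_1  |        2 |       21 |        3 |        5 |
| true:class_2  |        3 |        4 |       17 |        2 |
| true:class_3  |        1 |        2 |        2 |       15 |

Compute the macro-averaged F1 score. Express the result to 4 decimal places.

0.7051

Per-class F1 score (2·TP/(2·TP+FP+FN)):
  class_0: TP=16, FP=2+3+1=6, FN=1+3+1=5 → 32/43 = 0.74419
  class_1: TP=21, FP=1+4+2=7, FN=2+3+5=10 → 42/59 = 0.71186
  class_2: TP=17, FP=3+3+2=8, FN=3+4+2=9 → 34/51 = 0.66667
  class_3: TP=15, FP=1+5+2=8, FN=1+2+2=5 → 30/43 = 0.69767
Macro-F1 score = mean = (0.74419 + 0.71186 + 0.66667 + 0.69767) / 4 = 0.7051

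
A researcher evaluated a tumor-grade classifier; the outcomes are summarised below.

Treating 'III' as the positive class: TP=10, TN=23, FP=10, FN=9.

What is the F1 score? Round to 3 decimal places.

Precision = TP/(TP+FP) = 10/20 = 0.5000
Recall = TP/(TP+FN) = 10/19 = 0.5263
F1 = 2·TP/(2·TP+FP+FN) = 20/39 = 0.513

0.513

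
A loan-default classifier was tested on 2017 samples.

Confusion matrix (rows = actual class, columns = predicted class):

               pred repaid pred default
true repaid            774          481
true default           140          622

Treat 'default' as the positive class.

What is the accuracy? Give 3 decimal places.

0.692

Accuracy = (TP+TN)/N = (622+774)/2017 = 0.692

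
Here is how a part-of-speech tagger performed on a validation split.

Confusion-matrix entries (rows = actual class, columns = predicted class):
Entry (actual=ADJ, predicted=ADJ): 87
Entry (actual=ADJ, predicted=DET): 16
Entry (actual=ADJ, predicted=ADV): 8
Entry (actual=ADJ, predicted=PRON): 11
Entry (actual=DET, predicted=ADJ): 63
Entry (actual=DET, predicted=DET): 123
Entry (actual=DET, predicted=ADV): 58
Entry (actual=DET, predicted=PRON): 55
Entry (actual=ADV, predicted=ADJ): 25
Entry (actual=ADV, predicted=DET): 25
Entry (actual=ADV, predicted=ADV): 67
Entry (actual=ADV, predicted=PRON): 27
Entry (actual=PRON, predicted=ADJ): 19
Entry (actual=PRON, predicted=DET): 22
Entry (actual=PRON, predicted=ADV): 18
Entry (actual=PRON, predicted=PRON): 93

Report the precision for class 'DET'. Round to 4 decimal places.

Take TP from the diagonal, FP from the rest of the 'DET' prediction marginal, FN from the rest of the 'DET' actual marginal.
precision = TP/(TP+FP).
DET: TP=123, FP=16+25+22=63 → 123/186 = 0.66129

0.6613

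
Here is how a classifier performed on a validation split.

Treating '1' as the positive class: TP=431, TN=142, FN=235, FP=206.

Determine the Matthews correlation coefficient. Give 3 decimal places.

MCC = (TP·TN − FP·FN) / √((TP+FP)(TP+FN)(TN+FP)(TN+FN))
Numerator = 431·142 − 206·235 = 12792
Denominator = √(637·666·348·377) = √55658853432 = 235921.2865
MCC = 12792 / 235921.2865 = 0.054

0.054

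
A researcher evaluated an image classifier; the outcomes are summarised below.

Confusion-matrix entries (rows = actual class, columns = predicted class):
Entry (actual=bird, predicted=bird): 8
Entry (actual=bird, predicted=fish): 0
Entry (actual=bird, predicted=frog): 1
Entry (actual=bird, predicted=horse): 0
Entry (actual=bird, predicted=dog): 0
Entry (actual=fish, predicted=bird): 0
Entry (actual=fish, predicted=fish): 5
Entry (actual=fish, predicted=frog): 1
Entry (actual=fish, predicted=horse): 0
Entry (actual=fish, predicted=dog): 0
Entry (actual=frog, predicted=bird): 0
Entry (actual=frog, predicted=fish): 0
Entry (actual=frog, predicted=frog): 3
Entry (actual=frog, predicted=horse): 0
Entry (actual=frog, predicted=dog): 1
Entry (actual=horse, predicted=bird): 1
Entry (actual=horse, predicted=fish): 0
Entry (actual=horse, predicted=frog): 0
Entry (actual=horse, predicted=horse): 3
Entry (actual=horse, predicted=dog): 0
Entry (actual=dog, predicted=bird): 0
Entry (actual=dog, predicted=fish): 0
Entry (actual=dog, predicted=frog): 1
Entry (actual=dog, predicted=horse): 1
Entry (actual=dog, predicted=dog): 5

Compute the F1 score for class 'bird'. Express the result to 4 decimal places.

Treat 'bird' as positive and all other classes as negative.
F1 score = 2·TP/(2·TP+FP+FN).
bird: TP=8, FP=0+0+1+0=1, FN=0+1+0+0=1 → 16/18 = 0.88889

0.8889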